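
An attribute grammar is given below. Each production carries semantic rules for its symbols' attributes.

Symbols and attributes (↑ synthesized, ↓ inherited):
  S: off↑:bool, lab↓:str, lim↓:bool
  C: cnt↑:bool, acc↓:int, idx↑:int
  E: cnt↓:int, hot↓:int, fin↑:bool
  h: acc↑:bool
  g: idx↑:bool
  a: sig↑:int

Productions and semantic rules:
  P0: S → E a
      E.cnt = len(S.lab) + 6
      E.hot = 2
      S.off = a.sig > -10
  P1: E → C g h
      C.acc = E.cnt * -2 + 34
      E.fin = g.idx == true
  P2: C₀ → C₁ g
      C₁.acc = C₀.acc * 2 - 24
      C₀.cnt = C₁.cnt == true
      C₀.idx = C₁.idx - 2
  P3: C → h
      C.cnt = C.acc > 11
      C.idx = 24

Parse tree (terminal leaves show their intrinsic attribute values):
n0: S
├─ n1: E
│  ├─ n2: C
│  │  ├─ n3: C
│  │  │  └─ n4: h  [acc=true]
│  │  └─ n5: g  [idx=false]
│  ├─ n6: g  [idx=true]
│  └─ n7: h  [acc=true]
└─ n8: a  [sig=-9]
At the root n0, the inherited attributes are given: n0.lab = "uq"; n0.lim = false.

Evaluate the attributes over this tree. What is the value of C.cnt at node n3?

1. n0.lab = "uq"  [given at root]
2. n0.lim = false  [given at root]
3. n1.cnt = 8  [len(S.lab) + 6]
4. n1.hot = 2  [2]
5. n2.acc = 18  [E.cnt * -2 + 34]
6. n3.acc = 12  [C₀.acc * 2 - 24]
7. n4.acc = true  [terminal]
8. n3.cnt = true  [C.acc > 11]
9. n3.idx = 24  [24]
10. n5.idx = false  [terminal]
11. n2.cnt = true  [C₁.cnt == true]
12. n2.idx = 22  [C₁.idx - 2]
13. n6.idx = true  [terminal]
14. n7.acc = true  [terminal]
15. n1.fin = true  [g.idx == true]
16. n8.sig = -9  [terminal]
17. n0.off = true  [a.sig > -10]

true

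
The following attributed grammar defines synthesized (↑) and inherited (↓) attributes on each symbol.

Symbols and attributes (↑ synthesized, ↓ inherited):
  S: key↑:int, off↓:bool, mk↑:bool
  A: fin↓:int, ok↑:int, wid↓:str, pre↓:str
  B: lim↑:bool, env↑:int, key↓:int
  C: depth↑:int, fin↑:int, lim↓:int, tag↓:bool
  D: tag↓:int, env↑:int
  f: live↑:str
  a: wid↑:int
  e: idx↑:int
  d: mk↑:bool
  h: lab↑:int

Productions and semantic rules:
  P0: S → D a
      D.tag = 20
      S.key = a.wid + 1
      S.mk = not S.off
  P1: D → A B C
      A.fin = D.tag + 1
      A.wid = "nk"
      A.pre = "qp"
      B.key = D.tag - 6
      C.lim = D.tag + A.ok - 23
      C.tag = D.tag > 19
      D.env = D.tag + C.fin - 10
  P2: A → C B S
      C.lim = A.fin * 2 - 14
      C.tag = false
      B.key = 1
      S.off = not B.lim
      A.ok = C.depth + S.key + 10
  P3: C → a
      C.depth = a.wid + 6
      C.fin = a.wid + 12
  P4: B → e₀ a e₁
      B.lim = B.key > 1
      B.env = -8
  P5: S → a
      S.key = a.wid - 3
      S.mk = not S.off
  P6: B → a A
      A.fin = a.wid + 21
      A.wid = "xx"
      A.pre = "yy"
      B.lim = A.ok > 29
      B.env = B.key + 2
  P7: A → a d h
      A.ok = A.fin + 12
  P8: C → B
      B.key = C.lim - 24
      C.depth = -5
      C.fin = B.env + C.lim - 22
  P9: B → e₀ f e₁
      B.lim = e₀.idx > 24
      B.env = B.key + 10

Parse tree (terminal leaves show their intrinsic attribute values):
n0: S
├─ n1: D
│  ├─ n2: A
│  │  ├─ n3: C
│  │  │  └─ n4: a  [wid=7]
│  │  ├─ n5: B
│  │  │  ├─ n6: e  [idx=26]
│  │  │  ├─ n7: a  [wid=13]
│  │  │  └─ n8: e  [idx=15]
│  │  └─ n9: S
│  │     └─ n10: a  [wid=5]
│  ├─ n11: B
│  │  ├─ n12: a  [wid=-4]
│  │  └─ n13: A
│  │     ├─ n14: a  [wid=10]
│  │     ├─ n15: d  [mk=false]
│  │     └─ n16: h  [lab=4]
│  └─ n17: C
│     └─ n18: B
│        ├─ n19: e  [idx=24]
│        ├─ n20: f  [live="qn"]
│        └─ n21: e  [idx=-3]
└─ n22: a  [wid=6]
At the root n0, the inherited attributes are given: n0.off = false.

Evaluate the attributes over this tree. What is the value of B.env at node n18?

1. n0.off = false  [given at root]
2. n1.tag = 20  [20]
3. n2.fin = 21  [D.tag + 1]
4. n2.wid = "nk"  ["nk"]
5. n2.pre = "qp"  ["qp"]
6. n3.lim = 28  [A.fin * 2 - 14]
7. n3.tag = false  [false]
8. n4.wid = 7  [terminal]
9. n3.depth = 13  [a.wid + 6]
10. n3.fin = 19  [a.wid + 12]
11. n5.key = 1  [1]
12. n6.idx = 26  [terminal]
13. n7.wid = 13  [terminal]
14. n8.idx = 15  [terminal]
15. n5.lim = false  [B.key > 1]
16. n5.env = -8  [-8]
17. n9.off = true  [not B.lim]
18. n10.wid = 5  [terminal]
19. n9.key = 2  [a.wid - 3]
20. n9.mk = false  [not S.off]
21. n2.ok = 25  [C.depth + S.key + 10]
22. n11.key = 14  [D.tag - 6]
23. n12.wid = -4  [terminal]
24. n13.fin = 17  [a.wid + 21]
25. n13.wid = "xx"  ["xx"]
26. n13.pre = "yy"  ["yy"]
27. n14.wid = 10  [terminal]
28. n15.mk = false  [terminal]
29. n16.lab = 4  [terminal]
30. n13.ok = 29  [A.fin + 12]
31. n11.lim = false  [A.ok > 29]
32. n11.env = 16  [B.key + 2]
33. n17.lim = 22  [D.tag + A.ok - 23]
34. n17.tag = true  [D.tag > 19]
35. n18.key = -2  [C.lim - 24]
36. n19.idx = 24  [terminal]
37. n20.live = "qn"  [terminal]
38. n21.idx = -3  [terminal]
39. n18.lim = false  [e₀.idx > 24]
40. n18.env = 8  [B.key + 10]
41. n17.depth = -5  [-5]
42. n17.fin = 8  [B.env + C.lim - 22]
43. n1.env = 18  [D.tag + C.fin - 10]
44. n22.wid = 6  [terminal]
45. n0.key = 7  [a.wid + 1]
46. n0.mk = true  [not S.off]

8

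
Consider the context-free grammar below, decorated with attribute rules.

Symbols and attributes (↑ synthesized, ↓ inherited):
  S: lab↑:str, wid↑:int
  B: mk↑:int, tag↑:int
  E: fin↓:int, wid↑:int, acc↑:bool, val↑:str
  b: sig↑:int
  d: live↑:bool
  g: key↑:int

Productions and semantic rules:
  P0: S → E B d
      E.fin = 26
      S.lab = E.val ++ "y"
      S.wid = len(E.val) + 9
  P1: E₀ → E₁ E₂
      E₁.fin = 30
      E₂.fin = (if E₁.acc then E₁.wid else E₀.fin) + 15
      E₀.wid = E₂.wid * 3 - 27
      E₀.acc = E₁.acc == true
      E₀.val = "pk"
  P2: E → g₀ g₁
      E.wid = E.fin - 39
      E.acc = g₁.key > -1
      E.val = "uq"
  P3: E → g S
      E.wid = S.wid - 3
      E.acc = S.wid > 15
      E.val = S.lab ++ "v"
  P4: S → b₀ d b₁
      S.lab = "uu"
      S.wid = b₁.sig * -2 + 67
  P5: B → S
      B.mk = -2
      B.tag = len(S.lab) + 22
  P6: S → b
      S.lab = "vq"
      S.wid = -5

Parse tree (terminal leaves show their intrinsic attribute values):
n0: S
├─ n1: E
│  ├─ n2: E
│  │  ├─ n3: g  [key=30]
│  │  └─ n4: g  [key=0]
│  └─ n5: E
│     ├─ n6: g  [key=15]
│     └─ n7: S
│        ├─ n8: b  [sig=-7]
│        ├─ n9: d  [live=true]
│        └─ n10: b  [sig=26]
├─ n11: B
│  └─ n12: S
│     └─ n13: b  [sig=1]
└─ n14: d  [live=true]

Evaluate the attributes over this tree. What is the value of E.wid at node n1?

9

1. n1.fin = 26  [26]
2. n2.fin = 30  [30]
3. n3.key = 30  [terminal]
4. n4.key = 0  [terminal]
5. n2.wid = -9  [E.fin - 39]
6. n2.acc = true  [g₁.key > -1]
7. n2.val = "uq"  ["uq"]
8. n5.fin = 6  [(if E₁.acc then E₁.wid else E₀.fin) + 15]
9. n6.key = 15  [terminal]
10. n8.sig = -7  [terminal]
11. n9.live = true  [terminal]
12. n10.sig = 26  [terminal]
13. n7.lab = "uu"  ["uu"]
14. n7.wid = 15  [b₁.sig * -2 + 67]
15. n5.wid = 12  [S.wid - 3]
16. n5.acc = false  [S.wid > 15]
17. n5.val = "uuv"  [S.lab ++ "v"]
18. n1.wid = 9  [E₂.wid * 3 - 27]
19. n1.acc = true  [E₁.acc == true]
20. n1.val = "pk"  ["pk"]
21. n13.sig = 1  [terminal]
22. n12.lab = "vq"  ["vq"]
23. n12.wid = -5  [-5]
24. n11.mk = -2  [-2]
25. n11.tag = 24  [len(S.lab) + 22]
26. n14.live = true  [terminal]
27. n0.lab = "pky"  [E.val ++ "y"]
28. n0.wid = 11  [len(E.val) + 9]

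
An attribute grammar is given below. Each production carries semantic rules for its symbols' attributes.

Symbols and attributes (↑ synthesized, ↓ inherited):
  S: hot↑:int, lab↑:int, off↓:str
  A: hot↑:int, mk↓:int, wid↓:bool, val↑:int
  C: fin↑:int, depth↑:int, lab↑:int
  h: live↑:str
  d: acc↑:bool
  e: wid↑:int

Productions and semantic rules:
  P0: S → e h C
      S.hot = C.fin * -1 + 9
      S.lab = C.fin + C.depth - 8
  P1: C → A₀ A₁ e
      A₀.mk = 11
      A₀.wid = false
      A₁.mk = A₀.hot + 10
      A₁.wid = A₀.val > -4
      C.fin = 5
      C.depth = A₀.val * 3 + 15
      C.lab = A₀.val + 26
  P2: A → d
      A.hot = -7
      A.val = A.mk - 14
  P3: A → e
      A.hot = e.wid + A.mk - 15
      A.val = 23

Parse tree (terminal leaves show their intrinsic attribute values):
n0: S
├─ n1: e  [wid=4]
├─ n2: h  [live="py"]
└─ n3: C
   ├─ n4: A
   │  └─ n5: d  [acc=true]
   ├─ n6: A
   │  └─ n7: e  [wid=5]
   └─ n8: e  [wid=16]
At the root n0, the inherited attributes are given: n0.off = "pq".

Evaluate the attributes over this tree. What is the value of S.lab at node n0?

3

1. n0.off = "pq"  [given at root]
2. n1.wid = 4  [terminal]
3. n2.live = "py"  [terminal]
4. n4.mk = 11  [11]
5. n4.wid = false  [false]
6. n5.acc = true  [terminal]
7. n4.hot = -7  [-7]
8. n4.val = -3  [A.mk - 14]
9. n6.mk = 3  [A₀.hot + 10]
10. n6.wid = true  [A₀.val > -4]
11. n7.wid = 5  [terminal]
12. n6.hot = -7  [e.wid + A.mk - 15]
13. n6.val = 23  [23]
14. n8.wid = 16  [terminal]
15. n3.fin = 5  [5]
16. n3.depth = 6  [A₀.val * 3 + 15]
17. n3.lab = 23  [A₀.val + 26]
18. n0.hot = 4  [C.fin * -1 + 9]
19. n0.lab = 3  [C.fin + C.depth - 8]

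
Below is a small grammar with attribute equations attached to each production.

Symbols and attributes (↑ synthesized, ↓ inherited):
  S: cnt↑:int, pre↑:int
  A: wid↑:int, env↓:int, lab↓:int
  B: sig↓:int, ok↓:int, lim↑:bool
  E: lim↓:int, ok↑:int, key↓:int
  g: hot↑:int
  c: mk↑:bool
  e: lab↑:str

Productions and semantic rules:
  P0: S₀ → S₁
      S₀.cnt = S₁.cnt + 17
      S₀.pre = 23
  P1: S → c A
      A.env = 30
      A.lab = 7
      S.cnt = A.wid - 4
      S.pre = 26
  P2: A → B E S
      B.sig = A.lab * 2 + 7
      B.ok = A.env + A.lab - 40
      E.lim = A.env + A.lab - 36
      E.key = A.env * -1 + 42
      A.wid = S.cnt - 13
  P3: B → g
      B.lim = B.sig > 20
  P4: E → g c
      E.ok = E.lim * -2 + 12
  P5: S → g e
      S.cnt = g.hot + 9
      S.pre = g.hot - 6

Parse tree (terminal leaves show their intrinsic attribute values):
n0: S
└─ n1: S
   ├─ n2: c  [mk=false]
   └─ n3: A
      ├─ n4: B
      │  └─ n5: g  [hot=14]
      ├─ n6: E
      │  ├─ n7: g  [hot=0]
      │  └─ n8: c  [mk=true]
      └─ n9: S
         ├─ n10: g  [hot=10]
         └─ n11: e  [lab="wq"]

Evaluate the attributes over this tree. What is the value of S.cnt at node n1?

2

1. n2.mk = false  [terminal]
2. n3.env = 30  [30]
3. n3.lab = 7  [7]
4. n4.sig = 21  [A.lab * 2 + 7]
5. n4.ok = -3  [A.env + A.lab - 40]
6. n5.hot = 14  [terminal]
7. n4.lim = true  [B.sig > 20]
8. n6.lim = 1  [A.env + A.lab - 36]
9. n6.key = 12  [A.env * -1 + 42]
10. n7.hot = 0  [terminal]
11. n8.mk = true  [terminal]
12. n6.ok = 10  [E.lim * -2 + 12]
13. n10.hot = 10  [terminal]
14. n11.lab = "wq"  [terminal]
15. n9.cnt = 19  [g.hot + 9]
16. n9.pre = 4  [g.hot - 6]
17. n3.wid = 6  [S.cnt - 13]
18. n1.cnt = 2  [A.wid - 4]
19. n1.pre = 26  [26]
20. n0.cnt = 19  [S₁.cnt + 17]
21. n0.pre = 23  [23]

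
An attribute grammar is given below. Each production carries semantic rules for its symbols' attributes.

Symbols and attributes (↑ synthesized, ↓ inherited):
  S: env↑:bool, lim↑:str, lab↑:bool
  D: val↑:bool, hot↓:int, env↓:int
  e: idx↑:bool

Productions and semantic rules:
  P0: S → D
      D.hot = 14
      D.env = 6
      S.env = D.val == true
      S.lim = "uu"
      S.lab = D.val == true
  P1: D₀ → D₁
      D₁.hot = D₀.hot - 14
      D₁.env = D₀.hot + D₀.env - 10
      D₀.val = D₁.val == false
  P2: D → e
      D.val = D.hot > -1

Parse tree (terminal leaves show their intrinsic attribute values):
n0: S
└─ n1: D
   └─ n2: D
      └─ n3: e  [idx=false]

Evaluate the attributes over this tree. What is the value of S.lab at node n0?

false

1. n1.hot = 14  [14]
2. n1.env = 6  [6]
3. n2.hot = 0  [D₀.hot - 14]
4. n2.env = 10  [D₀.hot + D₀.env - 10]
5. n3.idx = false  [terminal]
6. n2.val = true  [D.hot > -1]
7. n1.val = false  [D₁.val == false]
8. n0.env = false  [D.val == true]
9. n0.lim = "uu"  ["uu"]
10. n0.lab = false  [D.val == true]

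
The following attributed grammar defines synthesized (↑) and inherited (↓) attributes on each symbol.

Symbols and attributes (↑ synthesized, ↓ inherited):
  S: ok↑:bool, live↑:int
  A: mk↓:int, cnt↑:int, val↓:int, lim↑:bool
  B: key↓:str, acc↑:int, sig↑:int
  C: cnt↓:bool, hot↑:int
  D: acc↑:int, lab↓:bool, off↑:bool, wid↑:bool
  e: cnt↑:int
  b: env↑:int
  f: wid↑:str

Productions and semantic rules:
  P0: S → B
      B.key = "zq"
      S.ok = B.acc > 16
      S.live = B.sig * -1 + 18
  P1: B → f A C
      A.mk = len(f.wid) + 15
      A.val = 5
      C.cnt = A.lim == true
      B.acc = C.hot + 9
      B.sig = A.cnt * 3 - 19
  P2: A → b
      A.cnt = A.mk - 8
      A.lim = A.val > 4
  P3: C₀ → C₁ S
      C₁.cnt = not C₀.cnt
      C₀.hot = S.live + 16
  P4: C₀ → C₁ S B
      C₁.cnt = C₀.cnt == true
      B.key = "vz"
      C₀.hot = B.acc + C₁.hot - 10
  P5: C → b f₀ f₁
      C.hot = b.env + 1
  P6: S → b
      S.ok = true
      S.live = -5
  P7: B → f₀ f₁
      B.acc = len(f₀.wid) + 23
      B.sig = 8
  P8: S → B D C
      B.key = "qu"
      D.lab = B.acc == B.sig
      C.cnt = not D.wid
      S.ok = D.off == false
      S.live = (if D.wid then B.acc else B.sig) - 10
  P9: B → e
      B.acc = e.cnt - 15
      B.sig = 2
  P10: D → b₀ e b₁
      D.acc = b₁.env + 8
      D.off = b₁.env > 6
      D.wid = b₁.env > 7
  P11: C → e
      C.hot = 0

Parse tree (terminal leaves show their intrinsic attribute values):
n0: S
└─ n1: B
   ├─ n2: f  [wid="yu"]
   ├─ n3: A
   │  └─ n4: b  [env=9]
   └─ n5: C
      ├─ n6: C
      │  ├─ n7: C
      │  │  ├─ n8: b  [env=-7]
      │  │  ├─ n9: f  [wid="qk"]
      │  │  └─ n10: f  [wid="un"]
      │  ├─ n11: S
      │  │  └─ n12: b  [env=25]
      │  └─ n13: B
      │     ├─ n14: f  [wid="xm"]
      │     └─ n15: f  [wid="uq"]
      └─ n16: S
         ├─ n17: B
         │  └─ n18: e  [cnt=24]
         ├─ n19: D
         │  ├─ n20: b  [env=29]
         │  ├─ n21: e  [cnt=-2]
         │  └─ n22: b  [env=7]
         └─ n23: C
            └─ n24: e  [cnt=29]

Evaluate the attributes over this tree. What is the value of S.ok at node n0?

true

1. n1.key = "zq"  ["zq"]
2. n2.wid = "yu"  [terminal]
3. n3.mk = 17  [len(f.wid) + 15]
4. n3.val = 5  [5]
5. n4.env = 9  [terminal]
6. n3.cnt = 9  [A.mk - 8]
7. n3.lim = true  [A.val > 4]
8. n5.cnt = true  [A.lim == true]
9. n6.cnt = false  [not C₀.cnt]
10. n7.cnt = false  [C₀.cnt == true]
11. n8.env = -7  [terminal]
12. n9.wid = "qk"  [terminal]
13. n10.wid = "un"  [terminal]
14. n7.hot = -6  [b.env + 1]
15. n12.env = 25  [terminal]
16. n11.ok = true  [true]
17. n11.live = -5  [-5]
18. n13.key = "vz"  ["vz"]
19. n14.wid = "xm"  [terminal]
20. n15.wid = "uq"  [terminal]
21. n13.acc = 25  [len(f₀.wid) + 23]
22. n13.sig = 8  [8]
23. n6.hot = 9  [B.acc + C₁.hot - 10]
24. n17.key = "qu"  ["qu"]
25. n18.cnt = 24  [terminal]
26. n17.acc = 9  [e.cnt - 15]
27. n17.sig = 2  [2]
28. n19.lab = false  [B.acc == B.sig]
29. n20.env = 29  [terminal]
30. n21.cnt = -2  [terminal]
31. n22.env = 7  [terminal]
32. n19.acc = 15  [b₁.env + 8]
33. n19.off = true  [b₁.env > 6]
34. n19.wid = false  [b₁.env > 7]
35. n23.cnt = true  [not D.wid]
36. n24.cnt = 29  [terminal]
37. n23.hot = 0  [0]
38. n16.ok = false  [D.off == false]
39. n16.live = -8  [(if D.wid then B.acc else B.sig) - 10]
40. n5.hot = 8  [S.live + 16]
41. n1.acc = 17  [C.hot + 9]
42. n1.sig = 8  [A.cnt * 3 - 19]
43. n0.ok = true  [B.acc > 16]
44. n0.live = 10  [B.sig * -1 + 18]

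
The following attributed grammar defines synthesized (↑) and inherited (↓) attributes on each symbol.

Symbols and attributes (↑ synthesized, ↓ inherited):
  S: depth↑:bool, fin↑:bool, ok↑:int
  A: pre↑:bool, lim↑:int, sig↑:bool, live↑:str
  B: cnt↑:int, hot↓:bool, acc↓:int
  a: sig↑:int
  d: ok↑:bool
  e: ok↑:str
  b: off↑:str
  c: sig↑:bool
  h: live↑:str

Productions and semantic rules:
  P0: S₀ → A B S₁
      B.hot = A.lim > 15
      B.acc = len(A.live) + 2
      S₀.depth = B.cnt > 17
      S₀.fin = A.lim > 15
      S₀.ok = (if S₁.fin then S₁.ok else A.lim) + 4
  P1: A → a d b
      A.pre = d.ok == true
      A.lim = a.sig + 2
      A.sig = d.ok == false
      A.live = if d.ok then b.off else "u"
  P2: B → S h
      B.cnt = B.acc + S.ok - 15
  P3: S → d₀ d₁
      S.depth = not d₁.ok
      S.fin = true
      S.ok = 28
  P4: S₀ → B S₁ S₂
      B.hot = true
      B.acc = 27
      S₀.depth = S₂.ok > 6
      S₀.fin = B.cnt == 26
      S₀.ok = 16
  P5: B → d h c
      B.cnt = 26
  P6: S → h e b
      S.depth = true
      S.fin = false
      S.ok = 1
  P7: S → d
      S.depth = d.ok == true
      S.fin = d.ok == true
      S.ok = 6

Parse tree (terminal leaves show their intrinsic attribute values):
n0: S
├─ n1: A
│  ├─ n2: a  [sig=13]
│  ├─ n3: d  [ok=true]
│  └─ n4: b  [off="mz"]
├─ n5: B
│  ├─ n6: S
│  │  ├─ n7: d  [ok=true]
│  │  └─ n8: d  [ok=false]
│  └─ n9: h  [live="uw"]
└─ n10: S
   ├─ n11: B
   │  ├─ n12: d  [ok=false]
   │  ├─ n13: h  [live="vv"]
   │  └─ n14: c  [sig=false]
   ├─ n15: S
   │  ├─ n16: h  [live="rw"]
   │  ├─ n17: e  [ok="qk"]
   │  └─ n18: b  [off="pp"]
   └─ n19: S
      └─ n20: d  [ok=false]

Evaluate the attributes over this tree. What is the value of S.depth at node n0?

1. n2.sig = 13  [terminal]
2. n3.ok = true  [terminal]
3. n4.off = "mz"  [terminal]
4. n1.pre = true  [d.ok == true]
5. n1.lim = 15  [a.sig + 2]
6. n1.sig = false  [d.ok == false]
7. n1.live = "mz"  [if d.ok then b.off else "u"]
8. n5.hot = false  [A.lim > 15]
9. n5.acc = 4  [len(A.live) + 2]
10. n7.ok = true  [terminal]
11. n8.ok = false  [terminal]
12. n6.depth = true  [not d₁.ok]
13. n6.fin = true  [true]
14. n6.ok = 28  [28]
15. n9.live = "uw"  [terminal]
16. n5.cnt = 17  [B.acc + S.ok - 15]
17. n11.hot = true  [true]
18. n11.acc = 27  [27]
19. n12.ok = false  [terminal]
20. n13.live = "vv"  [terminal]
21. n14.sig = false  [terminal]
22. n11.cnt = 26  [26]
23. n16.live = "rw"  [terminal]
24. n17.ok = "qk"  [terminal]
25. n18.off = "pp"  [terminal]
26. n15.depth = true  [true]
27. n15.fin = false  [false]
28. n15.ok = 1  [1]
29. n20.ok = false  [terminal]
30. n19.depth = false  [d.ok == true]
31. n19.fin = false  [d.ok == true]
32. n19.ok = 6  [6]
33. n10.depth = false  [S₂.ok > 6]
34. n10.fin = true  [B.cnt == 26]
35. n10.ok = 16  [16]
36. n0.depth = false  [B.cnt > 17]
37. n0.fin = false  [A.lim > 15]
38. n0.ok = 20  [(if S₁.fin then S₁.ok else A.lim) + 4]

false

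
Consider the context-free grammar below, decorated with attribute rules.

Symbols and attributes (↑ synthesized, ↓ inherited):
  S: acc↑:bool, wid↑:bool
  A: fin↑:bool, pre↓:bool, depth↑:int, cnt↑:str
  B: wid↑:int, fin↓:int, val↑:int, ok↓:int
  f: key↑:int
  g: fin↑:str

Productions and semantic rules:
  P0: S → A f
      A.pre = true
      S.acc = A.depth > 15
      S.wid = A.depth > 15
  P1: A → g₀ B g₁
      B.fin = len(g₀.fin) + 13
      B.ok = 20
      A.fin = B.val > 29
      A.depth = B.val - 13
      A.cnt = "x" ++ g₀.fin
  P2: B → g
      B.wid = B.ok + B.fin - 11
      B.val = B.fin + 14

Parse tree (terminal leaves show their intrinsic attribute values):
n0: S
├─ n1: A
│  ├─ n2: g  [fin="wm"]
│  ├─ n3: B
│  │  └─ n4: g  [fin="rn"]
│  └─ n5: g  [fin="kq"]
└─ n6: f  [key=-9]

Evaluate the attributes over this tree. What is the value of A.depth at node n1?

16

1. n1.pre = true  [true]
2. n2.fin = "wm"  [terminal]
3. n3.fin = 15  [len(g₀.fin) + 13]
4. n3.ok = 20  [20]
5. n4.fin = "rn"  [terminal]
6. n3.wid = 24  [B.ok + B.fin - 11]
7. n3.val = 29  [B.fin + 14]
8. n5.fin = "kq"  [terminal]
9. n1.fin = false  [B.val > 29]
10. n1.depth = 16  [B.val - 13]
11. n1.cnt = "xwm"  ["x" ++ g₀.fin]
12. n6.key = -9  [terminal]
13. n0.acc = true  [A.depth > 15]
14. n0.wid = true  [A.depth > 15]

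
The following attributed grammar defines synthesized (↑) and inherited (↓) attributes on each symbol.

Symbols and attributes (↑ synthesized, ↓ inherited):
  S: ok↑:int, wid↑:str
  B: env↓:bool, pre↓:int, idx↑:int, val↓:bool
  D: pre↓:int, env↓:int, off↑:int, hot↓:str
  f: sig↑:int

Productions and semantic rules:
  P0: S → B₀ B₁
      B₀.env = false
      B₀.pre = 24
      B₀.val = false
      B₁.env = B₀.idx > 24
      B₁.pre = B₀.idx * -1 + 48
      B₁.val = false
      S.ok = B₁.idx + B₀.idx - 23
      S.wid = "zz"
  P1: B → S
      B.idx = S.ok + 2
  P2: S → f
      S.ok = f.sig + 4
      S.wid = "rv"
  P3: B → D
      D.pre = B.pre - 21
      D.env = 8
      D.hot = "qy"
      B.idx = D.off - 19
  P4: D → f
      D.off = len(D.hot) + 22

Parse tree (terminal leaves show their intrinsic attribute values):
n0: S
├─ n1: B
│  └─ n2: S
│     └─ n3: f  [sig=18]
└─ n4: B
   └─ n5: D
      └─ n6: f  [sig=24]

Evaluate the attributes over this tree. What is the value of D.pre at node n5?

3

1. n1.env = false  [false]
2. n1.pre = 24  [24]
3. n1.val = false  [false]
4. n3.sig = 18  [terminal]
5. n2.ok = 22  [f.sig + 4]
6. n2.wid = "rv"  ["rv"]
7. n1.idx = 24  [S.ok + 2]
8. n4.env = false  [B₀.idx > 24]
9. n4.pre = 24  [B₀.idx * -1 + 48]
10. n4.val = false  [false]
11. n5.pre = 3  [B.pre - 21]
12. n5.env = 8  [8]
13. n5.hot = "qy"  ["qy"]
14. n6.sig = 24  [terminal]
15. n5.off = 24  [len(D.hot) + 22]
16. n4.idx = 5  [D.off - 19]
17. n0.ok = 6  [B₁.idx + B₀.idx - 23]
18. n0.wid = "zz"  ["zz"]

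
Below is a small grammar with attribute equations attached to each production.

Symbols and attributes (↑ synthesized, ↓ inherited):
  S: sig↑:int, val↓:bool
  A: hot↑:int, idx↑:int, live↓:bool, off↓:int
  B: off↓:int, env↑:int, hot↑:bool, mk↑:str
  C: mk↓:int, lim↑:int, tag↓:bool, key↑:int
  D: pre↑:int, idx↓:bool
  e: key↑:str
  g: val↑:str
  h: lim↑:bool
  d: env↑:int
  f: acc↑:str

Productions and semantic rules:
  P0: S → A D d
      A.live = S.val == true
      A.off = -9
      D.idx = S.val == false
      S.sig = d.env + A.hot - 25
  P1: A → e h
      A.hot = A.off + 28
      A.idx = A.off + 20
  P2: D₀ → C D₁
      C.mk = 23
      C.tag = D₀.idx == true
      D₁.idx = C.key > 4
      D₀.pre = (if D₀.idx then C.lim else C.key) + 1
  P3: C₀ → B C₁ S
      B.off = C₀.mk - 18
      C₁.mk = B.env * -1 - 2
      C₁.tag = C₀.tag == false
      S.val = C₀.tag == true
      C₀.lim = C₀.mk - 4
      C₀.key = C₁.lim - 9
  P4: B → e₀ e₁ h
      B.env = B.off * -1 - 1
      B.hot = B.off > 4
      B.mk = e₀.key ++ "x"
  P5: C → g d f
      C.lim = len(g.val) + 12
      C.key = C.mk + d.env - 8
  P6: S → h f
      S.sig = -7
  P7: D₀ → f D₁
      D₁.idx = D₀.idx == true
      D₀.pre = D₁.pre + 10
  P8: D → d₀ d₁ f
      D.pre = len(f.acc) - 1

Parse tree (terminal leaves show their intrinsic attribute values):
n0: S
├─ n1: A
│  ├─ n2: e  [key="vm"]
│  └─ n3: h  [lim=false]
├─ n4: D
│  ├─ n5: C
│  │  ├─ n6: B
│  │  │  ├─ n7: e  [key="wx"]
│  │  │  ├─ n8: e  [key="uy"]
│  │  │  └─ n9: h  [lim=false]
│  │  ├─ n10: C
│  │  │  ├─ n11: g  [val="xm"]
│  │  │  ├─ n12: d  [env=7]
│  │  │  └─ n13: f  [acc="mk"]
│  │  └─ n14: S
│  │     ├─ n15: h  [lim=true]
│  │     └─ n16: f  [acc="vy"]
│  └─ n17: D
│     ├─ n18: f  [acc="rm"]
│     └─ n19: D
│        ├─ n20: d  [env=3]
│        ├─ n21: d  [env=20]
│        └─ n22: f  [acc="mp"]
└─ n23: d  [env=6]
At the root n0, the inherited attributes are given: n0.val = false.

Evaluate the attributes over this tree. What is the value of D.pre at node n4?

20

1. n0.val = false  [given at root]
2. n1.live = false  [S.val == true]
3. n1.off = -9  [-9]
4. n2.key = "vm"  [terminal]
5. n3.lim = false  [terminal]
6. n1.hot = 19  [A.off + 28]
7. n1.idx = 11  [A.off + 20]
8. n4.idx = true  [S.val == false]
9. n5.mk = 23  [23]
10. n5.tag = true  [D₀.idx == true]
11. n6.off = 5  [C₀.mk - 18]
12. n7.key = "wx"  [terminal]
13. n8.key = "uy"  [terminal]
14. n9.lim = false  [terminal]
15. n6.env = -6  [B.off * -1 - 1]
16. n6.hot = true  [B.off > 4]
17. n6.mk = "wxx"  [e₀.key ++ "x"]
18. n10.mk = 4  [B.env * -1 - 2]
19. n10.tag = false  [C₀.tag == false]
20. n11.val = "xm"  [terminal]
21. n12.env = 7  [terminal]
22. n13.acc = "mk"  [terminal]
23. n10.lim = 14  [len(g.val) + 12]
24. n10.key = 3  [C.mk + d.env - 8]
25. n14.val = true  [C₀.tag == true]
26. n15.lim = true  [terminal]
27. n16.acc = "vy"  [terminal]
28. n14.sig = -7  [-7]
29. n5.lim = 19  [C₀.mk - 4]
30. n5.key = 5  [C₁.lim - 9]
31. n17.idx = true  [C.key > 4]
32. n18.acc = "rm"  [terminal]
33. n19.idx = true  [D₀.idx == true]
34. n20.env = 3  [terminal]
35. n21.env = 20  [terminal]
36. n22.acc = "mp"  [terminal]
37. n19.pre = 1  [len(f.acc) - 1]
38. n17.pre = 11  [D₁.pre + 10]
39. n4.pre = 20  [(if D₀.idx then C.lim else C.key) + 1]
40. n23.env = 6  [terminal]
41. n0.sig = 0  [d.env + A.hot - 25]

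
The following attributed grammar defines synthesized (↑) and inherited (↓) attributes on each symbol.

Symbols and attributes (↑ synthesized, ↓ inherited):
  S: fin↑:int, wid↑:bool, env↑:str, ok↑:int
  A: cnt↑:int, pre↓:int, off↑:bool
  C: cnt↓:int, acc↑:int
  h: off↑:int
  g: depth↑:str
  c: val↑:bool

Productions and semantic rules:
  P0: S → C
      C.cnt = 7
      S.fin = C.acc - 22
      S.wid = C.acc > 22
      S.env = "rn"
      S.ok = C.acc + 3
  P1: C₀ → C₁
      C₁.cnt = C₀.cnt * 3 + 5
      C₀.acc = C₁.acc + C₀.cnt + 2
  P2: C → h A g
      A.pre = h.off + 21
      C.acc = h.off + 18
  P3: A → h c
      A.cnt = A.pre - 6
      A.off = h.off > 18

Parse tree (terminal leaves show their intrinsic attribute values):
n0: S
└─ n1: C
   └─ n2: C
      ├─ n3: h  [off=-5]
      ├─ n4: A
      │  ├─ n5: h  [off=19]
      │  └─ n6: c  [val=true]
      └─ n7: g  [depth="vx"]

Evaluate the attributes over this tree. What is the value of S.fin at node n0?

1. n1.cnt = 7  [7]
2. n2.cnt = 26  [C₀.cnt * 3 + 5]
3. n3.off = -5  [terminal]
4. n4.pre = 16  [h.off + 21]
5. n5.off = 19  [terminal]
6. n6.val = true  [terminal]
7. n4.cnt = 10  [A.pre - 6]
8. n4.off = true  [h.off > 18]
9. n7.depth = "vx"  [terminal]
10. n2.acc = 13  [h.off + 18]
11. n1.acc = 22  [C₁.acc + C₀.cnt + 2]
12. n0.fin = 0  [C.acc - 22]
13. n0.wid = false  [C.acc > 22]
14. n0.env = "rn"  ["rn"]
15. n0.ok = 25  [C.acc + 3]

0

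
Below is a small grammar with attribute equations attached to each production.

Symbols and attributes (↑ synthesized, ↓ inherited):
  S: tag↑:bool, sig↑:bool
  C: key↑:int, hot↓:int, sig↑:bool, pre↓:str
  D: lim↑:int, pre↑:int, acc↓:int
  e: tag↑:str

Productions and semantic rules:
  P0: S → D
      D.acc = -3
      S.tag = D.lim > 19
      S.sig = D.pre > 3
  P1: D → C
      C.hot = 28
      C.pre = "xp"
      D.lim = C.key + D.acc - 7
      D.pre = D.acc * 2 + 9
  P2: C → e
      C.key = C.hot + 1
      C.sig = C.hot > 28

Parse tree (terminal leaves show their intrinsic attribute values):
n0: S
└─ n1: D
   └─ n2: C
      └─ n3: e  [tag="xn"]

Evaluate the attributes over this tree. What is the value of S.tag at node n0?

1. n1.acc = -3  [-3]
2. n2.hot = 28  [28]
3. n2.pre = "xp"  ["xp"]
4. n3.tag = "xn"  [terminal]
5. n2.key = 29  [C.hot + 1]
6. n2.sig = false  [C.hot > 28]
7. n1.lim = 19  [C.key + D.acc - 7]
8. n1.pre = 3  [D.acc * 2 + 9]
9. n0.tag = false  [D.lim > 19]
10. n0.sig = false  [D.pre > 3]

false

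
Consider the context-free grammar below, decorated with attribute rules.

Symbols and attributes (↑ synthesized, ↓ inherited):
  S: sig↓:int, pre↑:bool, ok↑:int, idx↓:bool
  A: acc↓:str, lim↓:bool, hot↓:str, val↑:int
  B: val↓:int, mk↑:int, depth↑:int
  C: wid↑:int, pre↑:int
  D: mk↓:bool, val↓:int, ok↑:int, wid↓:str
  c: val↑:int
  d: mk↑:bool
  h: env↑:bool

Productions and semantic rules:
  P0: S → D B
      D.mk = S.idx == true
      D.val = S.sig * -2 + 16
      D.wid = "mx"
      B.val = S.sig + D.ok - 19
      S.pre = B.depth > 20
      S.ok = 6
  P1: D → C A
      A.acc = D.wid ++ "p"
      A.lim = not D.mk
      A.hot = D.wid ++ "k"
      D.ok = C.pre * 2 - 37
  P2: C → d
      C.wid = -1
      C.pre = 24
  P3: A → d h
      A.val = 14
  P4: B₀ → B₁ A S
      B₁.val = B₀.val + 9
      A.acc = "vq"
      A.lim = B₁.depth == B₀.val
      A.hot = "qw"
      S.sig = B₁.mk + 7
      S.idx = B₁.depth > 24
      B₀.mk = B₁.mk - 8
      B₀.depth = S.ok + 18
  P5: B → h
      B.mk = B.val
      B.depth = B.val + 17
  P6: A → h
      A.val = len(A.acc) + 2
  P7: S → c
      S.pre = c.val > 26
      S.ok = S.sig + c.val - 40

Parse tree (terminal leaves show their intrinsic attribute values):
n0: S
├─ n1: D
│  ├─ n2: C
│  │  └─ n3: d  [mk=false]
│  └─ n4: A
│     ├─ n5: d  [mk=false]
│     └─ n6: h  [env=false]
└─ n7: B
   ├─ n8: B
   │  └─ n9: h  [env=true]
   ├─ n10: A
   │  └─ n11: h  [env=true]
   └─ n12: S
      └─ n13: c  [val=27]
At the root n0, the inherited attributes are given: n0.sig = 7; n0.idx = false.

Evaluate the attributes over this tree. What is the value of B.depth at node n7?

20

1. n0.sig = 7  [given at root]
2. n0.idx = false  [given at root]
3. n1.mk = false  [S.idx == true]
4. n1.val = 2  [S.sig * -2 + 16]
5. n1.wid = "mx"  ["mx"]
6. n3.mk = false  [terminal]
7. n2.wid = -1  [-1]
8. n2.pre = 24  [24]
9. n4.acc = "mxp"  [D.wid ++ "p"]
10. n4.lim = true  [not D.mk]
11. n4.hot = "mxk"  [D.wid ++ "k"]
12. n5.mk = false  [terminal]
13. n6.env = false  [terminal]
14. n4.val = 14  [14]
15. n1.ok = 11  [C.pre * 2 - 37]
16. n7.val = -1  [S.sig + D.ok - 19]
17. n8.val = 8  [B₀.val + 9]
18. n9.env = true  [terminal]
19. n8.mk = 8  [B.val]
20. n8.depth = 25  [B.val + 17]
21. n10.acc = "vq"  ["vq"]
22. n10.lim = false  [B₁.depth == B₀.val]
23. n10.hot = "qw"  ["qw"]
24. n11.env = true  [terminal]
25. n10.val = 4  [len(A.acc) + 2]
26. n12.sig = 15  [B₁.mk + 7]
27. n12.idx = true  [B₁.depth > 24]
28. n13.val = 27  [terminal]
29. n12.pre = true  [c.val > 26]
30. n12.ok = 2  [S.sig + c.val - 40]
31. n7.mk = 0  [B₁.mk - 8]
32. n7.depth = 20  [S.ok + 18]
33. n0.pre = false  [B.depth > 20]
34. n0.ok = 6  [6]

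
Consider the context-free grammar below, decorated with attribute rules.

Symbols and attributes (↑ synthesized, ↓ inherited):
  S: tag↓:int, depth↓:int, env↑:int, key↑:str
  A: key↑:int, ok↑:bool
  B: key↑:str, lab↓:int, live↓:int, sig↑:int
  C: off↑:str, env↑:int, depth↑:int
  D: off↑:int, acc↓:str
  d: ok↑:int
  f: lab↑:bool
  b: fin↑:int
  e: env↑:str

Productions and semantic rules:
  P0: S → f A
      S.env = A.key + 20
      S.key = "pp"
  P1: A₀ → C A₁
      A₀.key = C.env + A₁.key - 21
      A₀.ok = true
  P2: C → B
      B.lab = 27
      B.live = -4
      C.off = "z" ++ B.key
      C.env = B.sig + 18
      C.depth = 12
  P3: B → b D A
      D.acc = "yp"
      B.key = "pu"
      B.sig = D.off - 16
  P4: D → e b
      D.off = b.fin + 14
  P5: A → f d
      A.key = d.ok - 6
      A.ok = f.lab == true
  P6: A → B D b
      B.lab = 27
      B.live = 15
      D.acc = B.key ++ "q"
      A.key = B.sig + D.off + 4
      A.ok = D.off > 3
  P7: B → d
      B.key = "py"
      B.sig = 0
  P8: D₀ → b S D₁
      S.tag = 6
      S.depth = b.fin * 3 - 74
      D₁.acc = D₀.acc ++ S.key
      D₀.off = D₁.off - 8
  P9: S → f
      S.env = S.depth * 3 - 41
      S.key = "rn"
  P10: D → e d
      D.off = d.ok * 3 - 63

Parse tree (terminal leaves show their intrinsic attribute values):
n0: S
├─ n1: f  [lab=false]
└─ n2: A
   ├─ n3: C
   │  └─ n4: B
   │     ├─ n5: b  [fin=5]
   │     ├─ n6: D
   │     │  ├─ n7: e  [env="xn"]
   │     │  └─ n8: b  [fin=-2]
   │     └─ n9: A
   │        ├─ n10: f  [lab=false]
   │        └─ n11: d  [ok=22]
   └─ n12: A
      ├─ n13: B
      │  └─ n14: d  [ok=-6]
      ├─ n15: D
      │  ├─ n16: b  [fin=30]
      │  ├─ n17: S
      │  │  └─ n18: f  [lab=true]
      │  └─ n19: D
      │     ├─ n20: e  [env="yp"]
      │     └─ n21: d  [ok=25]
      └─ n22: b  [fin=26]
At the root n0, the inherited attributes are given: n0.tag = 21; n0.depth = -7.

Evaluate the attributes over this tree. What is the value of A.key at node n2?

1

1. n0.tag = 21  [given at root]
2. n0.depth = -7  [given at root]
3. n1.lab = false  [terminal]
4. n4.lab = 27  [27]
5. n4.live = -4  [-4]
6. n5.fin = 5  [terminal]
7. n6.acc = "yp"  ["yp"]
8. n7.env = "xn"  [terminal]
9. n8.fin = -2  [terminal]
10. n6.off = 12  [b.fin + 14]
11. n10.lab = false  [terminal]
12. n11.ok = 22  [terminal]
13. n9.key = 16  [d.ok - 6]
14. n9.ok = false  [f.lab == true]
15. n4.key = "pu"  ["pu"]
16. n4.sig = -4  [D.off - 16]
17. n3.off = "zpu"  ["z" ++ B.key]
18. n3.env = 14  [B.sig + 18]
19. n3.depth = 12  [12]
20. n13.lab = 27  [27]
21. n13.live = 15  [15]
22. n14.ok = -6  [terminal]
23. n13.key = "py"  ["py"]
24. n13.sig = 0  [0]
25. n15.acc = "pyq"  [B.key ++ "q"]
26. n16.fin = 30  [terminal]
27. n17.tag = 6  [6]
28. n17.depth = 16  [b.fin * 3 - 74]
29. n18.lab = true  [terminal]
30. n17.env = 7  [S.depth * 3 - 41]
31. n17.key = "rn"  ["rn"]
32. n19.acc = "pyqrn"  [D₀.acc ++ S.key]
33. n20.env = "yp"  [terminal]
34. n21.ok = 25  [terminal]
35. n19.off = 12  [d.ok * 3 - 63]
36. n15.off = 4  [D₁.off - 8]
37. n22.fin = 26  [terminal]
38. n12.key = 8  [B.sig + D.off + 4]
39. n12.ok = true  [D.off > 3]
40. n2.key = 1  [C.env + A₁.key - 21]
41. n2.ok = true  [true]
42. n0.env = 21  [A.key + 20]
43. n0.key = "pp"  ["pp"]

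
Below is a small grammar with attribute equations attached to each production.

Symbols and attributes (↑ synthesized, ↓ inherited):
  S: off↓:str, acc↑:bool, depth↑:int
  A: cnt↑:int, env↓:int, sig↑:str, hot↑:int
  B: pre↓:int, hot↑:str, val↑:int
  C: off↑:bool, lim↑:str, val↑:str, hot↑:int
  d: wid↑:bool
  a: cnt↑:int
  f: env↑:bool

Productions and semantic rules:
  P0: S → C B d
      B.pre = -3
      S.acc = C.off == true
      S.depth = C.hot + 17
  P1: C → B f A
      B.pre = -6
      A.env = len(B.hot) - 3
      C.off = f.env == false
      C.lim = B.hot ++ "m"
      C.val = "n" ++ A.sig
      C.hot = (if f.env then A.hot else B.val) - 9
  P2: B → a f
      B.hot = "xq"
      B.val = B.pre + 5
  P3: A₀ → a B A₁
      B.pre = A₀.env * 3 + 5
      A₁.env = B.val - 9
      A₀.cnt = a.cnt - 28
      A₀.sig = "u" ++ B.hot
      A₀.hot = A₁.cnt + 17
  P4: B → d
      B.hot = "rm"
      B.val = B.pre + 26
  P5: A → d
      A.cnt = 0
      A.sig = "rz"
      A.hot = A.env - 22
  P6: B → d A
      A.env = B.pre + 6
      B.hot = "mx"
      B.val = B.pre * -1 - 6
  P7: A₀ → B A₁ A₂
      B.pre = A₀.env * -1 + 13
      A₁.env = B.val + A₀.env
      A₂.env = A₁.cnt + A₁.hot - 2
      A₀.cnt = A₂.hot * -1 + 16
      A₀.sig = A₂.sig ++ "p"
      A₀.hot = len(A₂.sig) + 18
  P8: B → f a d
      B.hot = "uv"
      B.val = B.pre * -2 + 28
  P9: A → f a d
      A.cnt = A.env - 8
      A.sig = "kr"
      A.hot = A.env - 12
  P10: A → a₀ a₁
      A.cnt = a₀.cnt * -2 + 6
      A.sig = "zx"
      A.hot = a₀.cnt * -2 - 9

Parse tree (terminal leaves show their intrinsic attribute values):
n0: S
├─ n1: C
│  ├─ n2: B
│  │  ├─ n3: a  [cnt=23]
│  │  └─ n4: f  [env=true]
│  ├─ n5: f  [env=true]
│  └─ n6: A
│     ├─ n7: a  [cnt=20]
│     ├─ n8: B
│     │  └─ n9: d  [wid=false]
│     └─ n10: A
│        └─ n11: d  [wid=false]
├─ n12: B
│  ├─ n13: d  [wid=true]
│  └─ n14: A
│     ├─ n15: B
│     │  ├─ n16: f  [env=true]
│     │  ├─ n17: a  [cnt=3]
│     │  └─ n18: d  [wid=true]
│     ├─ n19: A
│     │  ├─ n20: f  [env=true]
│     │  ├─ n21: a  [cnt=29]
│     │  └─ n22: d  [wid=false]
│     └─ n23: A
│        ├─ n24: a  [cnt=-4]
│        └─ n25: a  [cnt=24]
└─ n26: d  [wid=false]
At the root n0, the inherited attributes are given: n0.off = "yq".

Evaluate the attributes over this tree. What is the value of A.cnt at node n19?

3

1. n0.off = "yq"  [given at root]
2. n2.pre = -6  [-6]
3. n3.cnt = 23  [terminal]
4. n4.env = true  [terminal]
5. n2.hot = "xq"  ["xq"]
6. n2.val = -1  [B.pre + 5]
7. n5.env = true  [terminal]
8. n6.env = -1  [len(B.hot) - 3]
9. n7.cnt = 20  [terminal]
10. n8.pre = 2  [A₀.env * 3 + 5]
11. n9.wid = false  [terminal]
12. n8.hot = "rm"  ["rm"]
13. n8.val = 28  [B.pre + 26]
14. n10.env = 19  [B.val - 9]
15. n11.wid = false  [terminal]
16. n10.cnt = 0  [0]
17. n10.sig = "rz"  ["rz"]
18. n10.hot = -3  [A.env - 22]
19. n6.cnt = -8  [a.cnt - 28]
20. n6.sig = "urm"  ["u" ++ B.hot]
21. n6.hot = 17  [A₁.cnt + 17]
22. n1.off = false  [f.env == false]
23. n1.lim = "xqm"  [B.hot ++ "m"]
24. n1.val = "nurm"  ["n" ++ A.sig]
25. n1.hot = 8  [(if f.env then A.hot else B.val) - 9]
26. n12.pre = -3  [-3]
27. n13.wid = true  [terminal]
28. n14.env = 3  [B.pre + 6]
29. n15.pre = 10  [A₀.env * -1 + 13]
30. n16.env = true  [terminal]
31. n17.cnt = 3  [terminal]
32. n18.wid = true  [terminal]
33. n15.hot = "uv"  ["uv"]
34. n15.val = 8  [B.pre * -2 + 28]
35. n19.env = 11  [B.val + A₀.env]
36. n20.env = true  [terminal]
37. n21.cnt = 29  [terminal]
38. n22.wid = false  [terminal]
39. n19.cnt = 3  [A.env - 8]
40. n19.sig = "kr"  ["kr"]
41. n19.hot = -1  [A.env - 12]
42. n23.env = 0  [A₁.cnt + A₁.hot - 2]
43. n24.cnt = -4  [terminal]
44. n25.cnt = 24  [terminal]
45. n23.cnt = 14  [a₀.cnt * -2 + 6]
46. n23.sig = "zx"  ["zx"]
47. n23.hot = -1  [a₀.cnt * -2 - 9]
48. n14.cnt = 17  [A₂.hot * -1 + 16]
49. n14.sig = "zxp"  [A₂.sig ++ "p"]
50. n14.hot = 20  [len(A₂.sig) + 18]
51. n12.hot = "mx"  ["mx"]
52. n12.val = -3  [B.pre * -1 - 6]
53. n26.wid = false  [terminal]
54. n0.acc = false  [C.off == true]
55. n0.depth = 25  [C.hot + 17]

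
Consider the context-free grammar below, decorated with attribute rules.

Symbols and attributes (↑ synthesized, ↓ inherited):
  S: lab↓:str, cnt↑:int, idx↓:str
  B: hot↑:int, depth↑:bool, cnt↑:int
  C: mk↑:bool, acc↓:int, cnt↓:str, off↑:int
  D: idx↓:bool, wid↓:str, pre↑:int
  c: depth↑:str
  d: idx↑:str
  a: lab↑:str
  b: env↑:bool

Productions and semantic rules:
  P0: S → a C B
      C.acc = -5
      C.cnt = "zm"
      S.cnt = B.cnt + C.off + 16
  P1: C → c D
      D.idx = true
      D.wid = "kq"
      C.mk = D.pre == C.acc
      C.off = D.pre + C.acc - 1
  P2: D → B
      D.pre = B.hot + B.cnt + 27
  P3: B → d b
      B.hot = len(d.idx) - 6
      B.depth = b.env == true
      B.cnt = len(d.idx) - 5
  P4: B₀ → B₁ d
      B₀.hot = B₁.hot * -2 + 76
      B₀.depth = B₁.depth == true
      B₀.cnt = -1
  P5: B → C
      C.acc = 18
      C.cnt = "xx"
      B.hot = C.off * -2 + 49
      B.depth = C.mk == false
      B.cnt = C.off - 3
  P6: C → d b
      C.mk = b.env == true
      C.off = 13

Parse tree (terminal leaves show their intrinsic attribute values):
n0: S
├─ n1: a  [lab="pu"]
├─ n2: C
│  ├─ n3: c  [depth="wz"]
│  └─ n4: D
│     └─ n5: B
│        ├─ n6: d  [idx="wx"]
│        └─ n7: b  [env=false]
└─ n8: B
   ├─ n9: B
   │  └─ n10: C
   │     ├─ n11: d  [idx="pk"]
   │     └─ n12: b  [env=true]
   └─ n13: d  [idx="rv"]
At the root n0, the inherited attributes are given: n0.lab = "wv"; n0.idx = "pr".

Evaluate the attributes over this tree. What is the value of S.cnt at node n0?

1. n0.lab = "wv"  [given at root]
2. n0.idx = "pr"  [given at root]
3. n1.lab = "pu"  [terminal]
4. n2.acc = -5  [-5]
5. n2.cnt = "zm"  ["zm"]
6. n3.depth = "wz"  [terminal]
7. n4.idx = true  [true]
8. n4.wid = "kq"  ["kq"]
9. n6.idx = "wx"  [terminal]
10. n7.env = false  [terminal]
11. n5.hot = -4  [len(d.idx) - 6]
12. n5.depth = false  [b.env == true]
13. n5.cnt = -3  [len(d.idx) - 5]
14. n4.pre = 20  [B.hot + B.cnt + 27]
15. n2.mk = false  [D.pre == C.acc]
16. n2.off = 14  [D.pre + C.acc - 1]
17. n10.acc = 18  [18]
18. n10.cnt = "xx"  ["xx"]
19. n11.idx = "pk"  [terminal]
20. n12.env = true  [terminal]
21. n10.mk = true  [b.env == true]
22. n10.off = 13  [13]
23. n9.hot = 23  [C.off * -2 + 49]
24. n9.depth = false  [C.mk == false]
25. n9.cnt = 10  [C.off - 3]
26. n13.idx = "rv"  [terminal]
27. n8.hot = 30  [B₁.hot * -2 + 76]
28. n8.depth = false  [B₁.depth == true]
29. n8.cnt = -1  [-1]
30. n0.cnt = 29  [B.cnt + C.off + 16]

29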